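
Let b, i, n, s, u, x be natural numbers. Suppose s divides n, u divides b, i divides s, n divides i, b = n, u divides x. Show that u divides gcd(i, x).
i divides s and s divides n, so i divides n. n divides i, so n = i. Since b = n, b = i. Because u divides b, u divides i. Since u divides x, u divides gcd(i, x).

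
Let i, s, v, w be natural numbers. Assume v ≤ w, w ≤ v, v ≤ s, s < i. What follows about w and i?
w < i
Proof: v ≤ w and w ≤ v, so v = w. Because v ≤ s and s < i, v < i. Since v = w, w < i.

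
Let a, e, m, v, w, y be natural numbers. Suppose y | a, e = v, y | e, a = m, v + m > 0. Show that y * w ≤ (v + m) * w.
Because e = v and y | e, y | v. Because a = m and y | a, y | m. y | v, so y | v + m. Because v + m > 0, y ≤ v + m. Then y * w ≤ (v + m) * w.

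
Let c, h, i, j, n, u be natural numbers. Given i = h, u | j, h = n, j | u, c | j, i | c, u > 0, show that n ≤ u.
j | u and u | j, hence j = u. i = h and i | c, hence h | c. c | j, so h | j. h = n, so n | j. Because j = u, n | u. u > 0, so n ≤ u.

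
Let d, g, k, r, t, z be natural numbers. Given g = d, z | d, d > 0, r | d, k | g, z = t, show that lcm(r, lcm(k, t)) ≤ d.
From g = d and k | g, k | d. Since z = t and z | d, t | d. k | d, so lcm(k, t) | d. r | d, so lcm(r, lcm(k, t)) | d. Since d > 0, lcm(r, lcm(k, t)) ≤ d.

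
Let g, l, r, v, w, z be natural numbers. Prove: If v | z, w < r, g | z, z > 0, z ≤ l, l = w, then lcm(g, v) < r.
Since g | z and v | z, lcm(g, v) | z. Since z > 0, lcm(g, v) ≤ z. l = w and z ≤ l, thus z ≤ w. Since lcm(g, v) ≤ z, lcm(g, v) ≤ w. From w < r, lcm(g, v) < r.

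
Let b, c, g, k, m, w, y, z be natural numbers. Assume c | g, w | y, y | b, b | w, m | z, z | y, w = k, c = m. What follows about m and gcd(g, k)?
m | gcd(g, k)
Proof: c = m and c | g, hence m | g. From y | b and b | w, y | w. w | y, so y = w. w = k, so y = k. Because m | z and z | y, m | y. Because y = k, m | k. m | g, so m | gcd(g, k).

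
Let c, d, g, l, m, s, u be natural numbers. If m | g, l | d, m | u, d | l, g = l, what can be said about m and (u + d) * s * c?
m | (u + d) * s * c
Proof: Because l | d and d | l, l = d. Since g = l and m | g, m | l. l = d, so m | d. Because m | u, m | u + d. Then m | (u + d) * s. Then m | (u + d) * s * c.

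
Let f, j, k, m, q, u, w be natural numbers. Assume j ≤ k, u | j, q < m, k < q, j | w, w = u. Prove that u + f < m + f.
w = u and j | w, thus j | u. u | j, so j = u. j ≤ k and k < q, therefore j < q. Because q < m, j < m. j = u, so u < m. Then u + f < m + f.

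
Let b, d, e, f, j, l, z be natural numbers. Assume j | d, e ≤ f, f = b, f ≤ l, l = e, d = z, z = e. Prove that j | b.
From d = z and z = e, d = e. l = e and f ≤ l, so f ≤ e. e ≤ f, so e = f. d = e, so d = f. Since f = b, d = b. j | d, so j | b.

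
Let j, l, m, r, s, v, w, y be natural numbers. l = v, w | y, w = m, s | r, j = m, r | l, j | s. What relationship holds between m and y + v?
m | y + v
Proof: Because w = m and w | y, m | y. From j | s and s | r, j | r. Since r | l, j | l. Since l = v, j | v. Since j = m, m | v. m | y, so m | y + v.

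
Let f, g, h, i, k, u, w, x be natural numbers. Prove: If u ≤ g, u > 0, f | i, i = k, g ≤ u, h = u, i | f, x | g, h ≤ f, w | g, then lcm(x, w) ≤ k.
f | i and i | f, hence f = i. Since i = k, f = k. Since g ≤ u and u ≤ g, g = u. Since x | g and w | g, lcm(x, w) | g. g = u, so lcm(x, w) | u. u > 0, so lcm(x, w) ≤ u. From h = u and h ≤ f, u ≤ f. Since lcm(x, w) ≤ u, lcm(x, w) ≤ f. f = k, so lcm(x, w) ≤ k.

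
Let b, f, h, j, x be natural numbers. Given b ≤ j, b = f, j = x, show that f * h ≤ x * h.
b = f and b ≤ j, so f ≤ j. j = x, so f ≤ x. Then f * h ≤ x * h.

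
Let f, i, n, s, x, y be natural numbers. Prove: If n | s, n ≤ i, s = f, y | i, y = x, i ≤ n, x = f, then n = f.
s = f and n | s, therefore n | f. i ≤ n and n ≤ i, so i = n. y = x and x = f, therefore y = f. y | i, so f | i. From i = n, f | n. Since n | f, n = f.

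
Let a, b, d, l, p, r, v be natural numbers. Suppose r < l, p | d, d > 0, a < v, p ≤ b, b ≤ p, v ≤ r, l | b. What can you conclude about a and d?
a < d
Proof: Since v ≤ r and r < l, v < l. Since a < v, a < l. p ≤ b and b ≤ p, hence p = b. p | d, so b | d. l | b, so l | d. Since d > 0, l ≤ d. Since a < l, a < d.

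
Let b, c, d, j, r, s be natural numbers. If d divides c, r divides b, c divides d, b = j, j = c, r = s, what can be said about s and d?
s divides d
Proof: c divides d and d divides c, so c = d. b = j and j = c, thus b = c. Since r divides b, r divides c. c = d, so r divides d. From r = s, s divides d.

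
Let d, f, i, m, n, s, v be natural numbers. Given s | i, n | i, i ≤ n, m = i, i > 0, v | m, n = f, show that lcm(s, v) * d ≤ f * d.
Because n | i and i > 0, n ≤ i. Because i ≤ n, i = n. n = f, so i = f. Since m = i and v | m, v | i. s | i, so lcm(s, v) | i. i > 0, so lcm(s, v) ≤ i. i = f, so lcm(s, v) ≤ f. Then lcm(s, v) * d ≤ f * d.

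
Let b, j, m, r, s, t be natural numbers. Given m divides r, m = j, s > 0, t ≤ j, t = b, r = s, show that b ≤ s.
From t = b and t ≤ j, b ≤ j. Since m = j and m divides r, j divides r. From r = s, j divides s. From s > 0, j ≤ s. b ≤ j, so b ≤ s.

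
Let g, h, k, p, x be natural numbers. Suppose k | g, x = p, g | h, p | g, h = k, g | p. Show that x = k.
From p | g and g | p, p = g. x = p, so x = g. Because h = k and g | h, g | k. k | g, so g = k. Since x = g, x = k.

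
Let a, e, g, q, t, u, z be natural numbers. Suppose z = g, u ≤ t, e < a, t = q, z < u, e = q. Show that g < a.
From z < u and u ≤ t, z < t. z = g, so g < t. Since t = q, g < q. e = q and e < a, hence q < a. g < q, so g < a.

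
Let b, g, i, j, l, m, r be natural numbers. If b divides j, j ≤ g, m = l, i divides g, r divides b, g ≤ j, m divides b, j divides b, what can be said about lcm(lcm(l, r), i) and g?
lcm(lcm(l, r), i) divides g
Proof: b divides j and j divides b, therefore b = j. Because j ≤ g and g ≤ j, j = g. b = j, so b = g. Since m = l and m divides b, l divides b. Since r divides b, lcm(l, r) divides b. b = g, so lcm(l, r) divides g. i divides g, so lcm(lcm(l, r), i) divides g.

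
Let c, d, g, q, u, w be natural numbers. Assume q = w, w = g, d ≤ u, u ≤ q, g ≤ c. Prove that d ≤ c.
q = w and w = g, thus q = g. d ≤ u and u ≤ q, hence d ≤ q. From q = g, d ≤ g. g ≤ c, so d ≤ c.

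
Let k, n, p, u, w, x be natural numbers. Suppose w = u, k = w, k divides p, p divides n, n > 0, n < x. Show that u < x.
k = w and k divides p, therefore w divides p. Because p divides n, w divides n. Since n > 0, w ≤ n. Since w = u, u ≤ n. n < x, so u < x.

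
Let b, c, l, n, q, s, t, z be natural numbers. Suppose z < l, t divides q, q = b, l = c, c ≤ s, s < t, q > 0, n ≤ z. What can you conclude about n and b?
n < b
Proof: l = c and z < l, so z < c. n ≤ z, so n < c. c ≤ s and s < t, therefore c < t. Since t divides q and q > 0, t ≤ q. q = b, so t ≤ b. c < t, so c < b. Because n < c, n < b.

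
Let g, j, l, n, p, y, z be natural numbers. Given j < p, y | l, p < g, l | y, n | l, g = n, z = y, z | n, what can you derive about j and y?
j < y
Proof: l | y and y | l, so l = y. n | l, so n | y. z = y and z | n, so y | n. From n | y, n = y. Since g = n, g = y. j < p and p < g, so j < g. Since g = y, j < y.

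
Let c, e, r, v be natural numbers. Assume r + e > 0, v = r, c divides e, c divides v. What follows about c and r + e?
c ≤ r + e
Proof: v = r and c divides v, thus c divides r. c divides e, so c divides r + e. r + e > 0, so c ≤ r + e.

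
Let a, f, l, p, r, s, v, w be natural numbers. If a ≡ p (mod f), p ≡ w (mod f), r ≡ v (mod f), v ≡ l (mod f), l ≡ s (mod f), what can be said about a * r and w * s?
a * r ≡ w * s (mod f)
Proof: a ≡ p (mod f) and p ≡ w (mod f), thus a ≡ w (mod f). From r ≡ v (mod f) and v ≡ l (mod f), r ≡ l (mod f). Because l ≡ s (mod f), r ≡ s (mod f). Since a ≡ w (mod f), by multiplying congruences, a * r ≡ w * s (mod f).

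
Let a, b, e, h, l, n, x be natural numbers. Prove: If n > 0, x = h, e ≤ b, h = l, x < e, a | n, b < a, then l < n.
x = h and h = l, hence x = l. From e ≤ b and b < a, e < a. x < e, so x < a. a | n and n > 0, thus a ≤ n. Since x < a, x < n. x = l, so l < n.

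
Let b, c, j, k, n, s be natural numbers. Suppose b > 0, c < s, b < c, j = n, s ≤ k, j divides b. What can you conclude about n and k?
n < k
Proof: Because j divides b and b > 0, j ≤ b. b < c, so j < c. Since c < s, j < s. Since s ≤ k, j < k. j = n, so n < k.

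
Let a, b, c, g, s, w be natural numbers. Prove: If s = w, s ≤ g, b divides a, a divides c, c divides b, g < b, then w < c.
s = w and s ≤ g, so w ≤ g. Because b divides a and a divides c, b divides c. Since c divides b, b = c. From g < b, g < c. w ≤ g, so w < c.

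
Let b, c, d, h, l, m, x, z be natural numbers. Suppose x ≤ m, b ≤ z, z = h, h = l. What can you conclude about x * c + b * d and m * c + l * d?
x * c + b * d ≤ m * c + l * d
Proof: x ≤ m, so x * c ≤ m * c. From z = h and h = l, z = l. b ≤ z, so b ≤ l. Then b * d ≤ l * d. Because x * c ≤ m * c, x * c + b * d ≤ m * c + l * d.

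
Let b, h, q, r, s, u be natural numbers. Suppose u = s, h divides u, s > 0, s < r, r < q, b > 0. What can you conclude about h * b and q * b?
h * b < q * b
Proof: u = s and h divides u, thus h divides s. s > 0, so h ≤ s. Since s < r and r < q, s < q. Since h ≤ s, h < q. Since b > 0, by multiplying by a positive, h * b < q * b.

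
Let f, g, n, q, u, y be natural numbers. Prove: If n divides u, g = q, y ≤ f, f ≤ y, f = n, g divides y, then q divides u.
Since y ≤ f and f ≤ y, y = f. g divides y, so g divides f. f = n, so g divides n. g = q, so q divides n. n divides u, so q divides u.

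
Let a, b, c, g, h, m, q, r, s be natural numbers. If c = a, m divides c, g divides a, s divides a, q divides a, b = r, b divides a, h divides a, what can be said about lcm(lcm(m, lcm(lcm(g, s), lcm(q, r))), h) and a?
lcm(lcm(m, lcm(lcm(g, s), lcm(q, r))), h) divides a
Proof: Since c = a and m divides c, m divides a. From g divides a and s divides a, lcm(g, s) divides a. b = r and b divides a, therefore r divides a. Since q divides a, lcm(q, r) divides a. Because lcm(g, s) divides a, lcm(lcm(g, s), lcm(q, r)) divides a. m divides a, so lcm(m, lcm(lcm(g, s), lcm(q, r))) divides a. h divides a, so lcm(lcm(m, lcm(lcm(g, s), lcm(q, r))), h) divides a.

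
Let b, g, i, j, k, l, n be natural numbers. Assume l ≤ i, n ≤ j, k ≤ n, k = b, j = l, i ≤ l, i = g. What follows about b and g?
b ≤ g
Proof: k = b and k ≤ n, therefore b ≤ n. l ≤ i and i ≤ l, so l = i. j = l, so j = i. Since i = g, j = g. From n ≤ j, n ≤ g. b ≤ n, so b ≤ g.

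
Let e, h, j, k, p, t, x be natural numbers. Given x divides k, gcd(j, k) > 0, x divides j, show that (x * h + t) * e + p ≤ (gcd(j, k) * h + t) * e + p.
Because x divides j and x divides k, x divides gcd(j, k). Since gcd(j, k) > 0, x ≤ gcd(j, k). By multiplying by a non-negative, x * h ≤ gcd(j, k) * h. Then x * h + t ≤ gcd(j, k) * h + t. By multiplying by a non-negative, (x * h + t) * e ≤ (gcd(j, k) * h + t) * e. Then (x * h + t) * e + p ≤ (gcd(j, k) * h + t) * e + p.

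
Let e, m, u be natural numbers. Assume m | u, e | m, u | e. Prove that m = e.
Because m | u and u | e, m | e. Since e | m, m = e.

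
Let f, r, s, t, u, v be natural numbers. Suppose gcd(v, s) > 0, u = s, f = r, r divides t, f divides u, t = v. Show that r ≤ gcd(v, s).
t = v and r divides t, hence r divides v. Because f = r and f divides u, r divides u. Since u = s, r divides s. From r divides v, r divides gcd(v, s). Since gcd(v, s) > 0, r ≤ gcd(v, s).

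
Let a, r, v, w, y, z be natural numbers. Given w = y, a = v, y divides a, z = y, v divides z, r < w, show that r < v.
a = v and y divides a, thus y divides v. z = y and v divides z, hence v divides y. y divides v, so y = v. Because w = y, w = v. r < w, so r < v.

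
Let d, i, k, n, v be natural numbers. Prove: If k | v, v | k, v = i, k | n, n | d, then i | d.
k | v and v | k, hence k = v. v = i, so k = i. k | n and n | d, thus k | d. k = i, so i | d.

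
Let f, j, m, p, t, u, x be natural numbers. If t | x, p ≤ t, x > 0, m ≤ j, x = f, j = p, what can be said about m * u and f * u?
m * u ≤ f * u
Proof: j = p and m ≤ j, hence m ≤ p. t | x and x > 0, therefore t ≤ x. p ≤ t, so p ≤ x. x = f, so p ≤ f. Since m ≤ p, m ≤ f. Then m * u ≤ f * u.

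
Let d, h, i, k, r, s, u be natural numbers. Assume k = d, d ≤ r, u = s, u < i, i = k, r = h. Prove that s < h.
i = k and k = d, thus i = d. u = s and u < i, therefore s < i. i = d, so s < d. r = h and d ≤ r, hence d ≤ h. s < d, so s < h.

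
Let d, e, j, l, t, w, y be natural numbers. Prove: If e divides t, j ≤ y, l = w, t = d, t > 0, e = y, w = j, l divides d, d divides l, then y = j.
l = w and w = j, therefore l = j. Because d divides l and l divides d, d = l. t = d, so t = l. e = y and e divides t, so y divides t. t > 0, so y ≤ t. Since t = l, y ≤ l. l = j, so y ≤ j. j ≤ y, so j = y. Then y = j.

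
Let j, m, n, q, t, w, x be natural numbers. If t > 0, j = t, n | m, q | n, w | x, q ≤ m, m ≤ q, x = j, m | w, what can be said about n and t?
n ≤ t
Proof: q ≤ m and m ≤ q, thus q = m. q | n, so m | n. Since n | m, m = n. x = j and w | x, hence w | j. Since j = t, w | t. Since m | w, m | t. t > 0, so m ≤ t. Since m = n, n ≤ t.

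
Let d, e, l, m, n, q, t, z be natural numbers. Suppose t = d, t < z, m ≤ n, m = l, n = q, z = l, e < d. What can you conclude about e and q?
e < q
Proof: z = l and t < z, hence t < l. Because t = d, d < l. Since e < d, e < l. Because m = l and m ≤ n, l ≤ n. Since n = q, l ≤ q. e < l, so e < q.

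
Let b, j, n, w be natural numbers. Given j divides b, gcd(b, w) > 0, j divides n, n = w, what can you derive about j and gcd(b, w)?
j ≤ gcd(b, w)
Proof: Because n = w and j divides n, j divides w. Since j divides b, j divides gcd(b, w). gcd(b, w) > 0, so j ≤ gcd(b, w).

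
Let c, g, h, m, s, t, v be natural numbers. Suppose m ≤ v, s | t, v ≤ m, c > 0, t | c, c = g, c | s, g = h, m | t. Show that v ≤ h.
c = g and g = h, so c = h. m ≤ v and v ≤ m, therefore m = v. Since c | s and s | t, c | t. Since t | c, t = c. m | t, so m | c. c > 0, so m ≤ c. Since m = v, v ≤ c. c = h, so v ≤ h.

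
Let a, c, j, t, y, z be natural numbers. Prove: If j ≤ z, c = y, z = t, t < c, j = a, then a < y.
z = t and j ≤ z, thus j ≤ t. j = a, so a ≤ t. c = y and t < c, hence t < y. Because a ≤ t, a < y.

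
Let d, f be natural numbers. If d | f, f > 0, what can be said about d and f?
d ≤ f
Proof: Because d | f and f > 0, by divisors are at most what they divide, d ≤ f.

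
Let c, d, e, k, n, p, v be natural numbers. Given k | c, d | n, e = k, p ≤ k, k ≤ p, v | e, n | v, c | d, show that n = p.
Because p ≤ k and k ≤ p, p = k. Because k | c and c | d, k | d. Since d | n, k | n. Since n | v and v | e, n | e. e = k, so n | k. Since k | n, k = n. p = k, so p = n. Then n = p.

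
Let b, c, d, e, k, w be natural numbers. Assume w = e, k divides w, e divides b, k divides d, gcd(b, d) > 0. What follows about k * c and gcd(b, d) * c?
k * c ≤ gcd(b, d) * c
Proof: w = e and k divides w, therefore k divides e. Since e divides b, k divides b. Since k divides d, k divides gcd(b, d). Since gcd(b, d) > 0, k ≤ gcd(b, d). By multiplying by a non-negative, k * c ≤ gcd(b, d) * c.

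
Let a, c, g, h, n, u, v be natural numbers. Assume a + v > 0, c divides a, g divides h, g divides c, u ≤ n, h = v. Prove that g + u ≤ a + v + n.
g divides c and c divides a, so g divides a. From h = v and g divides h, g divides v. g divides a, so g divides a + v. a + v > 0, so g ≤ a + v. Since u ≤ n, g + u ≤ a + v + n.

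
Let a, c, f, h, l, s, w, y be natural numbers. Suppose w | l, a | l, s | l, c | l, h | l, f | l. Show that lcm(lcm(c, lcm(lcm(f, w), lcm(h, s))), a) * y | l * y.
Because f | l and w | l, lcm(f, w) | l. h | l and s | l, thus lcm(h, s) | l. lcm(f, w) | l, so lcm(lcm(f, w), lcm(h, s)) | l. c | l, so lcm(c, lcm(lcm(f, w), lcm(h, s))) | l. Because a | l, lcm(lcm(c, lcm(lcm(f, w), lcm(h, s))), a) | l. Then lcm(lcm(c, lcm(lcm(f, w), lcm(h, s))), a) * y | l * y.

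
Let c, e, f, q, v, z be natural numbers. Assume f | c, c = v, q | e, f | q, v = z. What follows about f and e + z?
f | e + z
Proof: From f | q and q | e, f | e. Because c = v and v = z, c = z. From f | c, f | z. Since f | e, f | e + z.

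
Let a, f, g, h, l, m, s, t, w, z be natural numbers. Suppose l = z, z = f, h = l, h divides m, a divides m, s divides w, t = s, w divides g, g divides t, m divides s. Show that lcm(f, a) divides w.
Since l = z and z = f, l = f. h = l and h divides m, therefore l divides m. From l = f, f divides m. a divides m, so lcm(f, a) divides m. Since w divides g and g divides t, w divides t. t = s, so w divides s. s divides w, so s = w. Since m divides s, m divides w. Since lcm(f, a) divides m, lcm(f, a) divides w.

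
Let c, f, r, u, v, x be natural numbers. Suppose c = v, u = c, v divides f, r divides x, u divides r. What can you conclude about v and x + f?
v divides x + f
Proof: From u = c and u divides r, c divides r. Since r divides x, c divides x. c = v, so v divides x. v divides f, so v divides x + f.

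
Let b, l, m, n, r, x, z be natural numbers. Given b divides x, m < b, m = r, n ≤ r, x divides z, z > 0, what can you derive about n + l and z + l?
n + l < z + l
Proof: m = r and m < b, hence r < b. b divides x and x divides z, hence b divides z. Since z > 0, b ≤ z. r < b, so r < z. Since n ≤ r, n < z. Then n + l < z + l.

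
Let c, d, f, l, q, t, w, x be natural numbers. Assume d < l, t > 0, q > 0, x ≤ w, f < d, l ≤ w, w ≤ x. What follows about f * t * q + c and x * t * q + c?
f * t * q + c < x * t * q + c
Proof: From w ≤ x and x ≤ w, w = x. d < l and l ≤ w, hence d < w. f < d, so f < w. Because w = x, f < x. From t > 0, by multiplying by a positive, f * t < x * t. Since q > 0, by multiplying by a positive, f * t * q < x * t * q. Then f * t * q + c < x * t * q + c.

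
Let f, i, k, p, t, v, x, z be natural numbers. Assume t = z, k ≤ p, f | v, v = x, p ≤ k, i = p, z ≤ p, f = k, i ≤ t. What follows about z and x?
z | x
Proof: k ≤ p and p ≤ k, therefore k = p. t = z and i ≤ t, so i ≤ z. i = p, so p ≤ z. Since z ≤ p, p = z. k = p, so k = z. f = k and f | v, therefore k | v. v = x, so k | x. k = z, so z | x.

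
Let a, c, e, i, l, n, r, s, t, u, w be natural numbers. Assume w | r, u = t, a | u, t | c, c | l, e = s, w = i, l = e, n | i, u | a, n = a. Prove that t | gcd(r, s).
Since a | u and u | a, a = u. Since n = a, n = u. Because w = i and w | r, i | r. Since n | i, n | r. Since n = u, u | r. From u = t, t | r. l = e and c | l, hence c | e. t | c, so t | e. Since e = s, t | s. Since t | r, t | gcd(r, s).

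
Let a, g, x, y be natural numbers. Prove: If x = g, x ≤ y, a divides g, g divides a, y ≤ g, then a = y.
Because a divides g and g divides a, a = g. x = g and x ≤ y, hence g ≤ y. y ≤ g, so g = y. a = g, so a = y.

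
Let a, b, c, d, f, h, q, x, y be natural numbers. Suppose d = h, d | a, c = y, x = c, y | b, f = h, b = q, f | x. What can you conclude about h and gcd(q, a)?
h | gcd(q, a)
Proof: f = h and f | x, thus h | x. Since x = c, h | c. Since c = y, h | y. Since y | b, h | b. Since b = q, h | q. d = h and d | a, therefore h | a. h | q, so h | gcd(q, a).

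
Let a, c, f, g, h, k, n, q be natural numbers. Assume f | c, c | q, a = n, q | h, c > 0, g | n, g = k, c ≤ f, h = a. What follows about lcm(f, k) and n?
lcm(f, k) | n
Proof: From f | c and c > 0, f ≤ c. c ≤ f, so c = f. h = a and a = n, so h = n. c | q and q | h, hence c | h. From h = n, c | n. Because c = f, f | n. Since g = k and g | n, k | n. From f | n, lcm(f, k) | n.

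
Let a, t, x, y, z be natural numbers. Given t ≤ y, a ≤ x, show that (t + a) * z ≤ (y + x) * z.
Since t ≤ y and a ≤ x, t + a ≤ y + x. By multiplying by a non-negative, (t + a) * z ≤ (y + x) * z.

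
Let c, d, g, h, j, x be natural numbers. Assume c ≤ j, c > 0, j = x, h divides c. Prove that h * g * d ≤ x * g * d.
Because h divides c and c > 0, h ≤ c. Because j = x and c ≤ j, c ≤ x. h ≤ c, so h ≤ x. By multiplying by a non-negative, h * g ≤ x * g. By multiplying by a non-negative, h * g * d ≤ x * g * d.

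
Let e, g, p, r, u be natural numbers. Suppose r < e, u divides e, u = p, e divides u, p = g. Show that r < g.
e divides u and u divides e, so e = u. u = p, so e = p. p = g, so e = g. r < e, so r < g.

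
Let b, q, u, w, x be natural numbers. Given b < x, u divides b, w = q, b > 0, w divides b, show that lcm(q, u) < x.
w = q and w divides b, hence q divides b. Since u divides b, lcm(q, u) divides b. b > 0, so lcm(q, u) ≤ b. b < x, so lcm(q, u) < x.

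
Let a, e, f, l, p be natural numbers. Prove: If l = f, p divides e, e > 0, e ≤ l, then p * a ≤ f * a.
Since p divides e and e > 0, p ≤ e. e ≤ l, so p ≤ l. Because l = f, p ≤ f. By multiplying by a non-negative, p * a ≤ f * a.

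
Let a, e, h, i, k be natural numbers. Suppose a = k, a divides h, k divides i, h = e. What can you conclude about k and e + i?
k divides e + i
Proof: Since a = k and a divides h, k divides h. h = e, so k divides e. k divides i, so k divides e + i.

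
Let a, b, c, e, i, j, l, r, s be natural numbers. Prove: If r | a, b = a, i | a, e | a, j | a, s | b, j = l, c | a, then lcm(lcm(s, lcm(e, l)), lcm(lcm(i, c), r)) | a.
Because b = a and s | b, s | a. From j = l and j | a, l | a. Since e | a, lcm(e, l) | a. s | a, so lcm(s, lcm(e, l)) | a. Because i | a and c | a, lcm(i, c) | a. Since r | a, lcm(lcm(i, c), r) | a. Since lcm(s, lcm(e, l)) | a, lcm(lcm(s, lcm(e, l)), lcm(lcm(i, c), r)) | a.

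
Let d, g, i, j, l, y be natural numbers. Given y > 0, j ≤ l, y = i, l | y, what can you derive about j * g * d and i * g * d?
j * g * d ≤ i * g * d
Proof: l | y and y > 0, therefore l ≤ y. y = i, so l ≤ i. j ≤ l, so j ≤ i. Then j * g ≤ i * g. Then j * g * d ≤ i * g * d.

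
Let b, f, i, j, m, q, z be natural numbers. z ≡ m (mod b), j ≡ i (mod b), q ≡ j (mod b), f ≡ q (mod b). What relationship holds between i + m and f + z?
i + m ≡ f + z (mod b)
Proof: f ≡ q (mod b) and q ≡ j (mod b), thus f ≡ j (mod b). j ≡ i (mod b), so f ≡ i (mod b). Combined with z ≡ m (mod b), by adding congruences, f + z ≡ i + m (mod b). Then i + m ≡ f + z (mod b).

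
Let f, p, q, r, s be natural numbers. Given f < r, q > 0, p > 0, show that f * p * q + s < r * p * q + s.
f < r and p > 0. By multiplying by a positive, f * p < r * p. Since q > 0, by multiplying by a positive, f * p * q < r * p * q. Then f * p * q + s < r * p * q + s.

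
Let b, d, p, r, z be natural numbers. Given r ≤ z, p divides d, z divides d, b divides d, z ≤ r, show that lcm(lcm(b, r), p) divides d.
Since z ≤ r and r ≤ z, z = r. Since z divides d, r divides d. b divides d, so lcm(b, r) divides d. Since p divides d, lcm(lcm(b, r), p) divides d.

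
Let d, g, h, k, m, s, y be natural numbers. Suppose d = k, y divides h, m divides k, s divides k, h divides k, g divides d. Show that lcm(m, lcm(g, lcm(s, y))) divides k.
d = k and g divides d, hence g divides k. From y divides h and h divides k, y divides k. Since s divides k, lcm(s, y) divides k. g divides k, so lcm(g, lcm(s, y)) divides k. m divides k, so lcm(m, lcm(g, lcm(s, y))) divides k.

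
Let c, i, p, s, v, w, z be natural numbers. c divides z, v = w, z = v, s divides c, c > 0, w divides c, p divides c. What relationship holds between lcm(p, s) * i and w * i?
lcm(p, s) * i ≤ w * i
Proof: From z = v and v = w, z = w. c divides z, so c divides w. w divides c, so c = w. p divides c and s divides c, hence lcm(p, s) divides c. From c > 0, lcm(p, s) ≤ c. Since c = w, lcm(p, s) ≤ w. By multiplying by a non-negative, lcm(p, s) * i ≤ w * i.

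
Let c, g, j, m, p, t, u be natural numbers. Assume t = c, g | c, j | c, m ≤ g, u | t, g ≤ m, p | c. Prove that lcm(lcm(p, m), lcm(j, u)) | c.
g ≤ m and m ≤ g, thus g = m. g | c, so m | c. Since p | c, lcm(p, m) | c. Because t = c and u | t, u | c. j | c, so lcm(j, u) | c. Because lcm(p, m) | c, lcm(lcm(p, m), lcm(j, u)) | c.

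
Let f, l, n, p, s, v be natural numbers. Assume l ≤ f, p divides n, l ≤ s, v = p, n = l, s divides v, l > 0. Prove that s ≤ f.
v = p and s divides v, hence s divides p. Because n = l and p divides n, p divides l. s divides p, so s divides l. Since l > 0, s ≤ l. l ≤ s, so l = s. Since l ≤ f, s ≤ f.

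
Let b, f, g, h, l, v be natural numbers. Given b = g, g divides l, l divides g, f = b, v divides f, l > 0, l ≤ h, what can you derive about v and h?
v ≤ h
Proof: Because g divides l and l divides g, g = l. Since b = g, b = l. f = b and v divides f, therefore v divides b. Since b = l, v divides l. l > 0, so v ≤ l. Since l ≤ h, v ≤ h.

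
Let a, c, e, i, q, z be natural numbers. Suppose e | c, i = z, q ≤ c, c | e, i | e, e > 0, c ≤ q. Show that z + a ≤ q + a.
Since e | c and c | e, e = c. c ≤ q and q ≤ c, thus c = q. e = c, so e = q. i | e and e > 0, thus i ≤ e. i = z, so z ≤ e. Since e = q, z ≤ q. Then z + a ≤ q + a.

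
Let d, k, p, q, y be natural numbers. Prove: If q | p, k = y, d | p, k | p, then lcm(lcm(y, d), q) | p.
Since k = y and k | p, y | p. Since d | p, lcm(y, d) | p. Since q | p, lcm(lcm(y, d), q) | p.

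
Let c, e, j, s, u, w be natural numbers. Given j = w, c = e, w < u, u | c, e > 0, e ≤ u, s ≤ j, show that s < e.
c = e and u | c, hence u | e. Because e > 0, u ≤ e. From e ≤ u, u = e. From j = w and s ≤ j, s ≤ w. Since w < u, s < u. Since u = e, s < e.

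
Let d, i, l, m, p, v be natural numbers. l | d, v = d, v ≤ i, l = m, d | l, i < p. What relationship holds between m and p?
m < p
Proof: Since d | l and l | d, d = l. Since v = d, v = l. Since l = m, v = m. Since v ≤ i and i < p, v < p. Since v = m, m < p.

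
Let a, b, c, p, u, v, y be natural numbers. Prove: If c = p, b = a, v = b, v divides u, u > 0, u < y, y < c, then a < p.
From v divides u and u > 0, v ≤ u. Because v = b, b ≤ u. Since b = a, a ≤ u. u < y, so a < y. y < c, so a < c. Since c = p, a < p.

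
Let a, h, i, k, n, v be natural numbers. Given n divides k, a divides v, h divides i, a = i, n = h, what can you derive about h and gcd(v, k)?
h divides gcd(v, k)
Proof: a = i and a divides v, so i divides v. h divides i, so h divides v. n = h and n divides k, therefore h divides k. Because h divides v, h divides gcd(v, k).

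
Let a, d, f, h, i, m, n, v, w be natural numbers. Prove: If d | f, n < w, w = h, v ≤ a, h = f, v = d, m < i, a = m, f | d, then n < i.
w = h and h = f, hence w = f. f | d and d | f, thus f = d. Since w = f, w = d. n < w, so n < d. a = m and v ≤ a, therefore v ≤ m. v = d, so d ≤ m. m < i, so d < i. n < d, so n < i.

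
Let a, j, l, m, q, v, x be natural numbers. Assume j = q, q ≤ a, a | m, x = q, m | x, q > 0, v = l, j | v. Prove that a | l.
x = q and m | x, hence m | q. Since a | m, a | q. q > 0, so a ≤ q. q ≤ a, so q = a. j = q, so j = a. Since v = l and j | v, j | l. Because j = a, a | l.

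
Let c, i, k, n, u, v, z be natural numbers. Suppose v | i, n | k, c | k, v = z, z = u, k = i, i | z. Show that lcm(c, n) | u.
v = z and v | i, therefore z | i. i | z, so i = z. z = u, so i = u. c | k and n | k, so lcm(c, n) | k. k = i, so lcm(c, n) | i. i = u, so lcm(c, n) | u.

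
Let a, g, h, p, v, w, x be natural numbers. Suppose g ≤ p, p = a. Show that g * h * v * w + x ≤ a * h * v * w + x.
Since p = a and g ≤ p, g ≤ a. By multiplying by a non-negative, g * h ≤ a * h. By multiplying by a non-negative, g * h * v ≤ a * h * v. By multiplying by a non-negative, g * h * v * w ≤ a * h * v * w. Then g * h * v * w + x ≤ a * h * v * w + x.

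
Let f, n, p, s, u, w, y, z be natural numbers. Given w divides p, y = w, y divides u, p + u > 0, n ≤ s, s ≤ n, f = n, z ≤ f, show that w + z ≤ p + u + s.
Because y = w and y divides u, w divides u. w divides p, so w divides p + u. Since p + u > 0, w ≤ p + u. From n ≤ s and s ≤ n, n = s. Because f = n and z ≤ f, z ≤ n. Since n = s, z ≤ s. Since w ≤ p + u, w + z ≤ p + u + s.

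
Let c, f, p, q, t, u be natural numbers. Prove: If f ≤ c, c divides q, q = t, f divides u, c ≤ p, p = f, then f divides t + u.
From p = f and c ≤ p, c ≤ f. Because f ≤ c, c = f. q = t and c divides q, therefore c divides t. c = f, so f divides t. Since f divides u, f divides t + u.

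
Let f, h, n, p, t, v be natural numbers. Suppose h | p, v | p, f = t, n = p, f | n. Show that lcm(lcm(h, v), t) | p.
h | p and v | p, hence lcm(h, v) | p. n = p and f | n, so f | p. Because f = t, t | p. Since lcm(h, v) | p, lcm(lcm(h, v), t) | p.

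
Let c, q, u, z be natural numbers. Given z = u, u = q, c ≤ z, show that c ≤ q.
z = u and u = q, therefore z = q. c ≤ z, so c ≤ q.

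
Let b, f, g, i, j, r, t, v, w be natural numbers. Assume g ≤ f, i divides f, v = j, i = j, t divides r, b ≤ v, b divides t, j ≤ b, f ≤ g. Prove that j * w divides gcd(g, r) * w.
f ≤ g and g ≤ f, thus f = g. i divides f, so i divides g. Since i = j, j divides g. v = j and b ≤ v, hence b ≤ j. j ≤ b, so b = j. b divides t and t divides r, hence b divides r. Since b = j, j divides r. Since j divides g, j divides gcd(g, r). Then j * w divides gcd(g, r) * w.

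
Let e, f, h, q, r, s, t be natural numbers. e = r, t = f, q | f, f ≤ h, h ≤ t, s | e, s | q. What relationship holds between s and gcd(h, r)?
s | gcd(h, r)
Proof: Because t = f and h ≤ t, h ≤ f. f ≤ h, so f = h. Since s | q and q | f, s | f. Since f = h, s | h. e = r and s | e, thus s | r. Since s | h, s | gcd(h, r).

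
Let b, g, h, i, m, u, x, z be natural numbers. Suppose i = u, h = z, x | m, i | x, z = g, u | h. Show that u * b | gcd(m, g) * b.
Since i = u and i | x, u | x. Since x | m, u | m. From h = z and z = g, h = g. u | h, so u | g. Since u | m, u | gcd(m, g). Then u * b | gcd(m, g) * b.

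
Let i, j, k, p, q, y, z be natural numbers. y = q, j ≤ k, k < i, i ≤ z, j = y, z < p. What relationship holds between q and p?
q < p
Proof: j = y and y = q, thus j = q. i ≤ z and z < p, thus i < p. Since k < i, k < p. Since j ≤ k, j < p. j = q, so q < p.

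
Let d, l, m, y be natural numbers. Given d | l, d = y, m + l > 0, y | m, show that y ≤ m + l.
From d = y and d | l, y | l. Since y | m, y | m + l. Since m + l > 0, y ≤ m + l.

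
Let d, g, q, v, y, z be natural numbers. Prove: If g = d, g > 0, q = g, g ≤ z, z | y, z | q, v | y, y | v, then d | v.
q = g and z | q, therefore z | g. Since g > 0, z ≤ g. g ≤ z, so z = g. From g = d, z = d. Since y | v and v | y, y = v. z | y, so z | v. z = d, so d | v.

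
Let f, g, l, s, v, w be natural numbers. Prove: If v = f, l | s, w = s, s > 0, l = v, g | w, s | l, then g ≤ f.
s | l and l | s, therefore s = l. Since l = v, s = v. Since v = f, s = f. w = s and g | w, thus g | s. Since s > 0, g ≤ s. Since s = f, g ≤ f.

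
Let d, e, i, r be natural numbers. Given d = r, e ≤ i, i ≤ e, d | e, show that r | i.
Since e ≤ i and i ≤ e, e = i. d | e, so d | i. Since d = r, r | i.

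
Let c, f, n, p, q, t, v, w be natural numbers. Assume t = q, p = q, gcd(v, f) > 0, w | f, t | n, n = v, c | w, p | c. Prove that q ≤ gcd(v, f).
Since n = v and t | n, t | v. Because t = q, q | v. p = q and p | c, therefore q | c. Because c | w and w | f, c | f. Because q | c, q | f. Since q | v, q | gcd(v, f). Since gcd(v, f) > 0, q ≤ gcd(v, f).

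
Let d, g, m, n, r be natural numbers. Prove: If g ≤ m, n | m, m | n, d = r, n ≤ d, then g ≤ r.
n | m and m | n, hence n = m. d = r and n ≤ d, so n ≤ r. n = m, so m ≤ r. g ≤ m, so g ≤ r.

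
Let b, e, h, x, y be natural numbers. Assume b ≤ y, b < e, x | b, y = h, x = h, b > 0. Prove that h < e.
Since y = h and b ≤ y, b ≤ h. Since x = h and x | b, h | b. b > 0, so h ≤ b. b ≤ h, so b = h. b < e, so h < e.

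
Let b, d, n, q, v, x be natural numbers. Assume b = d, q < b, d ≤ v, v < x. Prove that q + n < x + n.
b = d and q < b, so q < d. d ≤ v and v < x, therefore d < x. q < d, so q < x. Then q + n < x + n.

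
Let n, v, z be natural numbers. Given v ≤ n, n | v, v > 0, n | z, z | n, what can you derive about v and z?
v = z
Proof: n | v and v > 0, thus n ≤ v. Since v ≤ n, v = n. From n | z and z | n, n = z. Because v = n, v = z.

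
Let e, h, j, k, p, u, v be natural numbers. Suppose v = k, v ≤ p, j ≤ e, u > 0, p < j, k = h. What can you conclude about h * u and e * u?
h * u < e * u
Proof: v = k and k = h, therefore v = h. v ≤ p, so h ≤ p. Since p < j and j ≤ e, p < e. h ≤ p, so h < e. Combining with u > 0, by multiplying by a positive, h * u < e * u.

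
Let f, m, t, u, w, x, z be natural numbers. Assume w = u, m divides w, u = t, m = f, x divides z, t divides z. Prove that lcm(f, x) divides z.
w = u and u = t, therefore w = t. Because m divides w, m divides t. Since t divides z, m divides z. m = f, so f divides z. Since x divides z, lcm(f, x) divides z.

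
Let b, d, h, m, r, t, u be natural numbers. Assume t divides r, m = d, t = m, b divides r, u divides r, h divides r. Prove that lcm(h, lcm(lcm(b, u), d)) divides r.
Since b divides r and u divides r, lcm(b, u) divides r. t = m and m = d, thus t = d. Since t divides r, d divides r. lcm(b, u) divides r, so lcm(lcm(b, u), d) divides r. h divides r, so lcm(h, lcm(lcm(b, u), d)) divides r.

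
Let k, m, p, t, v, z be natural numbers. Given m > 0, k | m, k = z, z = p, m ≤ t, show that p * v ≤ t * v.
k = z and k | m, therefore z | m. m > 0, so z ≤ m. Since m ≤ t, z ≤ t. z = p, so p ≤ t. Then p * v ≤ t * v.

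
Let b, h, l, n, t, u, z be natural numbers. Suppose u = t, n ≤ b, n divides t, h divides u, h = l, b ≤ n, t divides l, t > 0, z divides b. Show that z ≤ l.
From h = l and h divides u, l divides u. Since u = t, l divides t. Because t divides l, t = l. n ≤ b and b ≤ n, hence n = b. Because n divides t, b divides t. Because z divides b, z divides t. t > 0, so z ≤ t. t = l, so z ≤ l.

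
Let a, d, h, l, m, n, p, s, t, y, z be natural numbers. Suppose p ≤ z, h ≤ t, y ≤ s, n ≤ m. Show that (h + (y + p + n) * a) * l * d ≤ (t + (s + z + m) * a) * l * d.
From y ≤ s and p ≤ z, y + p ≤ s + z. Because n ≤ m, y + p + n ≤ s + z + m. Then (y + p + n) * a ≤ (s + z + m) * a. h ≤ t, so h + (y + p + n) * a ≤ t + (s + z + m) * a. Then (h + (y + p + n) * a) * l ≤ (t + (s + z + m) * a) * l. Then (h + (y + p + n) * a) * l * d ≤ (t + (s + z + m) * a) * l * d.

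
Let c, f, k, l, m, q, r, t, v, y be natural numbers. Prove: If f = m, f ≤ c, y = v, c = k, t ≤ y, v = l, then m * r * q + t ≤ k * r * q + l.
c = k and f ≤ c, so f ≤ k. From f = m, m ≤ k. By multiplying by a non-negative, m * r ≤ k * r. By multiplying by a non-negative, m * r * q ≤ k * r * q. From y = v and v = l, y = l. t ≤ y, so t ≤ l. m * r * q ≤ k * r * q, so m * r * q + t ≤ k * r * q + l.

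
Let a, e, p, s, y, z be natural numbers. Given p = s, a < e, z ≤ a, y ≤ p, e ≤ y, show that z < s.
a < e and e ≤ y, thus a < y. y ≤ p, so a < p. z ≤ a, so z < p. Since p = s, z < s.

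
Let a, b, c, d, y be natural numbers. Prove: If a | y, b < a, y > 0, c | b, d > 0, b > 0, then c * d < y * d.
c | b and b > 0, thus c ≤ b. Since b < a, c < a. Since a | y and y > 0, a ≤ y. Because c < a, c < y. Since d > 0, c * d < y * d.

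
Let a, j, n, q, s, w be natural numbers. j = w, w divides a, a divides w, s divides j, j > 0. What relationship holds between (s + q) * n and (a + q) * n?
(s + q) * n ≤ (a + q) * n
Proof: w divides a and a divides w, therefore w = a. From j = w, j = a. s divides j and j > 0, thus s ≤ j. Since j = a, s ≤ a. Then s + q ≤ a + q. By multiplying by a non-negative, (s + q) * n ≤ (a + q) * n.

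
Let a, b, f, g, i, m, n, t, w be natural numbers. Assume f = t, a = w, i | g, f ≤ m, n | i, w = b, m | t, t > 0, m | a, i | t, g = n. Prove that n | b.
a = w and w = b, therefore a = b. Because g = n and i | g, i | n. n | i, so i = n. From i | t, n | t. Because m | t and t > 0, m ≤ t. f = t and f ≤ m, so t ≤ m. m ≤ t, so m = t. m | a, so t | a. n | t, so n | a. Since a = b, n | b.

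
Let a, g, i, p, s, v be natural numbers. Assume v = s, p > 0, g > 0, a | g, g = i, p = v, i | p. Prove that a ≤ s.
a | g and g > 0, so a ≤ g. Since g = i, a ≤ i. p = v and v = s, thus p = s. i | p and p > 0, therefore i ≤ p. Since p = s, i ≤ s. a ≤ i, so a ≤ s.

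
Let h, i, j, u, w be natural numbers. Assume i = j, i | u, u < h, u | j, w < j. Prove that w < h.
Because i = j and i | u, j | u. u | j, so j = u. w < j, so w < u. From u < h, w < h.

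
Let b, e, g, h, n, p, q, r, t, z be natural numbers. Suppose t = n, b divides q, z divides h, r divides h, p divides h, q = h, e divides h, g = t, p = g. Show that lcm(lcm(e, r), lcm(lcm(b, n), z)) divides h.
Because e divides h and r divides h, lcm(e, r) divides h. Since q = h and b divides q, b divides h. From p = g and g = t, p = t. p divides h, so t divides h. Since t = n, n divides h. Since b divides h, lcm(b, n) divides h. From z divides h, lcm(lcm(b, n), z) divides h. Since lcm(e, r) divides h, lcm(lcm(e, r), lcm(lcm(b, n), z)) divides h.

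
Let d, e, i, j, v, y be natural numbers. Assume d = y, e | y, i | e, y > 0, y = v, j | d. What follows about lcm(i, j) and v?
lcm(i, j) ≤ v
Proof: i | e and e | y, therefore i | y. From d = y and j | d, j | y. Since i | y, lcm(i, j) | y. Since y > 0, lcm(i, j) ≤ y. y = v, so lcm(i, j) ≤ v.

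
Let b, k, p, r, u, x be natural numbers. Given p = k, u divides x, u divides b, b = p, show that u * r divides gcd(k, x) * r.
b = p and p = k, hence b = k. Since u divides b, u divides k. u divides x, so u divides gcd(k, x). Then u * r divides gcd(k, x) * r.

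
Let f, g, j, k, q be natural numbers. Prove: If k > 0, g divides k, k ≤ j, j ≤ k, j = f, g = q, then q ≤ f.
k ≤ j and j ≤ k, thus k = j. Since j = f, k = f. g divides k and k > 0, so g ≤ k. Since k = f, g ≤ f. Since g = q, q ≤ f.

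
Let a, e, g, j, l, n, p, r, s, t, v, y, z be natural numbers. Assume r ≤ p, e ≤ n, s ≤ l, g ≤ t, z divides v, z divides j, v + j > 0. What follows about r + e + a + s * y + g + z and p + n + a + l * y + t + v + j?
r + e + a + s * y + g + z ≤ p + n + a + l * y + t + v + j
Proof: Because e ≤ n, e + a ≤ n + a. Since r ≤ p, r + e + a ≤ p + n + a. s ≤ l. By multiplying by a non-negative, s * y ≤ l * y. Because z divides v and z divides j, z divides v + j. Since v + j > 0, z ≤ v + j. g ≤ t, so g + z ≤ t + v + j. s * y ≤ l * y, so s * y + g + z ≤ l * y + t + v + j. From r + e + a ≤ p + n + a, r + e + a + s * y + g + z ≤ p + n + a + l * y + t + v + j.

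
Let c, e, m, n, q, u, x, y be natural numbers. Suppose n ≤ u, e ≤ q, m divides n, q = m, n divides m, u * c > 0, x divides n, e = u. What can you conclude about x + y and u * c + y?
x + y ≤ u * c + y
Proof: Because m divides n and n divides m, m = n. q = m, so q = n. e = u and e ≤ q, therefore u ≤ q. q = n, so u ≤ n. n ≤ u, so n = u. x divides n, so x divides u. Then x divides u * c. u * c > 0, so x ≤ u * c. Then x + y ≤ u * c + y.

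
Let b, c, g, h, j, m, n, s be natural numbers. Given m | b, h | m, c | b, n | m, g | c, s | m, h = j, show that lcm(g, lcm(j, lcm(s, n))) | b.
g | c and c | b, thus g | b. h = j and h | m, therefore j | m. Because s | m and n | m, lcm(s, n) | m. Since j | m, lcm(j, lcm(s, n)) | m. Since m | b, lcm(j, lcm(s, n)) | b. Since g | b, lcm(g, lcm(j, lcm(s, n))) | b.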